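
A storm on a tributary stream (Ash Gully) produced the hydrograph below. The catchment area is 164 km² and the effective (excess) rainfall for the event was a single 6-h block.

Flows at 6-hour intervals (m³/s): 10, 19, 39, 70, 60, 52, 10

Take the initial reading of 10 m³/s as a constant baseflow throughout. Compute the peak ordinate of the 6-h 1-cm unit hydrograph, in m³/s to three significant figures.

U_p ≈ 24.0 m³/s

Direct runoff: 0.0, 9.0, 29.0, 60.0, 50.0, 42.0, 0.0 m³/s; ΣQ_DR = 190.0 m³/s, peak = 60.0 m³/s.
Runoff depth d = ΣQ_DR·Δt / A = 190.0 × 21600 / (164 km²) = 25.02 mm.
The 1-cm UH is the DRH scaled by (10 mm)/d, so U_p = 60.0 × 10/25.02 = 24.0 m³/s.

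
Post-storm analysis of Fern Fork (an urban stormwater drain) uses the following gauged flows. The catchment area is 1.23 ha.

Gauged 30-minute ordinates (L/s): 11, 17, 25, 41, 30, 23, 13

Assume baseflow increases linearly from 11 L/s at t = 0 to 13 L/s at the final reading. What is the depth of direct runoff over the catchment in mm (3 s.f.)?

d ≈ 11.1 mm

Direct runoff: 0.00, 5.67, 13.33, 29.00, 17.67, 10.33, 0.00 L/s; ΣQ_DR = 76.00 L/s.
V = ΣQ_DR · Δt = 76.00 × 1800 s = 1.368 × 10^5 L.
Over A = 1.23 ha, depth = V / A = 11.1 mm.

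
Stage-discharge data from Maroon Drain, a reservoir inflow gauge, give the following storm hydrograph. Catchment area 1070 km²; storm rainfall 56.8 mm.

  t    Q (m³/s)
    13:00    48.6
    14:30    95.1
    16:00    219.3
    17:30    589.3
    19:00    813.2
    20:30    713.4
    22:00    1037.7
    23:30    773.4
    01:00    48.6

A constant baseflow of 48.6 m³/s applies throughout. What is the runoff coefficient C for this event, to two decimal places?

ΣQ_DR = 3901 m³/s; V = ΣQ_DR·Δt = 2.107 × 10^7 m³.
Runoff depth d = V / A = 19.69 mm.
C = d / P = 19.69 / 56.8 = 0.35.

C ≈ 0.35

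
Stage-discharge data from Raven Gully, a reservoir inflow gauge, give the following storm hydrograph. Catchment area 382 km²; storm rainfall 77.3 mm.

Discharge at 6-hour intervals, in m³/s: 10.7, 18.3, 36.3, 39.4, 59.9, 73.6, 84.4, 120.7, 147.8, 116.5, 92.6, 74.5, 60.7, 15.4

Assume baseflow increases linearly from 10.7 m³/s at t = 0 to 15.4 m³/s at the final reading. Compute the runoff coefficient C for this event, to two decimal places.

ΣQ_DR = 768.1 m³/s; V = ΣQ_DR·Δt = 1.659 × 10^7 m³.
Runoff depth d = V / A = 43.43 mm.
C = d / P = 43.43 / 77.3 = 0.56.

C ≈ 0.56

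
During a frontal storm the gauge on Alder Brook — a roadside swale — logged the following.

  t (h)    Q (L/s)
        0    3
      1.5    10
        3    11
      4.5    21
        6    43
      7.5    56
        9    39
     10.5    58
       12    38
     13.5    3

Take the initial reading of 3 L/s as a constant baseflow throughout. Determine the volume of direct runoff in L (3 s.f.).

Direct-runoff ordinates (Q − Q_b): 0.0, 7.0, 8.0, 18.0, 40.0, 53.0, 36.0, 55.0, 35.0, 0.0 L/s.
ΣQ_DR = 252.0 L/s.
With Δt = 1.5 h = 5400 s, V = ΣQ_DR · Δt = 252.0 × 5400 = 1.36 × 10^6 L.

V ≈ 1.36 × 10^6 L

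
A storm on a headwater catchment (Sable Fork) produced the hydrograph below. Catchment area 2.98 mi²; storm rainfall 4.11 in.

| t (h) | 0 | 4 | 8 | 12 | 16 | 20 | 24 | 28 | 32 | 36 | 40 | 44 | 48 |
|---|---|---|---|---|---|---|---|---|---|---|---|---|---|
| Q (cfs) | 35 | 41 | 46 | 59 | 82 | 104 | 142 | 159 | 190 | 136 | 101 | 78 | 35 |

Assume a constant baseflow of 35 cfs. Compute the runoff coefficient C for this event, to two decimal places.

C ≈ 0.38

ΣQ_DR = 753.0 cfs; V = ΣQ_DR·Δt = 1.084 × 10^7 ft³.
Runoff depth d = V / A = 1.566 in.
C = d / P = 1.566 / 4.11 = 0.38.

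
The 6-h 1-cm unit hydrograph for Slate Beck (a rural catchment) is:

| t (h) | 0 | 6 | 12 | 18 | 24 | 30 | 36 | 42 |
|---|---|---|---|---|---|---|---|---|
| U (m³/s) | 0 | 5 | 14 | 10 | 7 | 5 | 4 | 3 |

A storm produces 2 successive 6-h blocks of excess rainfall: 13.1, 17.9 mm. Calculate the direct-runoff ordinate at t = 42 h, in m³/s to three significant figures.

By discrete convolution, Q_j = Σ (P_i / 10 mm) · U_{j−i}.
At t = 42 h (j=7): Q = (13.1/10)·3 + (17.9/10)·4 = 11.1 m³/s.

Q ≈ 11.1 m³/s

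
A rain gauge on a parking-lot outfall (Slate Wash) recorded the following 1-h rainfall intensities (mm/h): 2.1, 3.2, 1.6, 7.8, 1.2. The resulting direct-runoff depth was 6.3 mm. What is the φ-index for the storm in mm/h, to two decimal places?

φ ≈ 2.35 mm/h

Only the 2 blocks with intensity above φ contribute runoff: 3.2, 7.8 mm/h.
Σ(I−φ)·Δt = d  ⇒  (3.2+7.8 − 2φ)·1 = 6.3
φ = (11.00 − 6.3/1) / 2 = 2.35 mm/h.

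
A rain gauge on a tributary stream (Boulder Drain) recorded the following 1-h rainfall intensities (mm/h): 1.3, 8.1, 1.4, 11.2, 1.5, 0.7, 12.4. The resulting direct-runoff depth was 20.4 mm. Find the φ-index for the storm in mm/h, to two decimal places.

φ ≈ 3.77 mm/h

Only the 3 blocks with intensity above φ contribute runoff: 8.1, 11.2, 12.4 mm/h.
Σ(I−φ)·Δt = d  ⇒  (8.1+11.2+12.4 − 3φ)·1 = 20.4
φ = (31.70 − 20.4/1) / 3 = 3.77 mm/h.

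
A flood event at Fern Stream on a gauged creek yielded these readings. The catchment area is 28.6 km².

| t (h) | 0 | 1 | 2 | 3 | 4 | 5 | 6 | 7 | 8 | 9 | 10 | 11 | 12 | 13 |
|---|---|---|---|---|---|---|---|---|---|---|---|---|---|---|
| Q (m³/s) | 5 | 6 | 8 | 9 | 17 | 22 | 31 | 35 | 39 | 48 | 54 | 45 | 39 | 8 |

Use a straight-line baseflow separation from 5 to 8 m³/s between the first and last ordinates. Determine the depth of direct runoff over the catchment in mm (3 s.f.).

Direct runoff: 0.00, 0.77, 2.54, 3.31, 11.08, 15.85, 24.62, 28.38, 32.15, 40.92, 46.69, 37.46, 31.23, 0.00 m³/s; ΣQ_DR = 275.0 m³/s.
V = ΣQ_DR · Δt = 275.0 × 3600 s = 9.900 × 10^5 m³.
Over A = 28.6 km², depth = V / A = 34.6 mm.

d ≈ 34.6 mm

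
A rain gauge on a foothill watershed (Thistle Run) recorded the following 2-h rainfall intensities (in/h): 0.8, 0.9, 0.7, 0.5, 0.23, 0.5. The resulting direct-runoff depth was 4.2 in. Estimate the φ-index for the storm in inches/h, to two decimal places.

φ ≈ 0.26 in/h

Only the 5 blocks with intensity above φ contribute runoff: 0.8, 0.9, 0.7, 0.5, 0.5 in/h.
Σ(I−φ)·Δt = d  ⇒  (0.8+0.9+0.7+0.5+0.5 − 5φ)·2 = 4.2
φ = (3.400 − 4.2/2) / 5 = 0.26 in/h.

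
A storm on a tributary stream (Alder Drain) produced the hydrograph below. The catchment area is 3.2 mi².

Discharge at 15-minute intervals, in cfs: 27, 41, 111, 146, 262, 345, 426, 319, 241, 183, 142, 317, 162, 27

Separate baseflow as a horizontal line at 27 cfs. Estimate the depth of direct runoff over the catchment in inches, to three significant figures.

Direct runoff: 0.0, 14.0, 84.0, 119.0, 235.0, 318.0, 399.0, 292.0, 214.0, 156.0, 115.0, 290.0, 135.0, 0.0 cfs; ΣQ_DR = 2371 cfs.
V = ΣQ_DR · Δt = 2371 × 900 s = 2.134 × 10^6 ft³.
Over A = 3.2 mi², depth = V / A = 0.287 in.

d ≈ 0.287 in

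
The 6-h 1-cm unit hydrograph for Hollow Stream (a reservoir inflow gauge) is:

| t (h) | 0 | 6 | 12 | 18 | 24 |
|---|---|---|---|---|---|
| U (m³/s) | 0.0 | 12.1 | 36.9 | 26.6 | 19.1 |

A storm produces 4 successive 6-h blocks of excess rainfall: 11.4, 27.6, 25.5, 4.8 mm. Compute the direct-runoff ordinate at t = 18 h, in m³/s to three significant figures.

By discrete convolution, Q_j = Σ (P_i / 10 mm) · U_{j−i}.
At t = 18 h (j=3): Q = (11.4/10)·26.6 + (27.6/10)·36.9 + (25.5/10)·12.1 + (4.8/10)·0.0 = 163 m³/s.

Q ≈ 163 m³/s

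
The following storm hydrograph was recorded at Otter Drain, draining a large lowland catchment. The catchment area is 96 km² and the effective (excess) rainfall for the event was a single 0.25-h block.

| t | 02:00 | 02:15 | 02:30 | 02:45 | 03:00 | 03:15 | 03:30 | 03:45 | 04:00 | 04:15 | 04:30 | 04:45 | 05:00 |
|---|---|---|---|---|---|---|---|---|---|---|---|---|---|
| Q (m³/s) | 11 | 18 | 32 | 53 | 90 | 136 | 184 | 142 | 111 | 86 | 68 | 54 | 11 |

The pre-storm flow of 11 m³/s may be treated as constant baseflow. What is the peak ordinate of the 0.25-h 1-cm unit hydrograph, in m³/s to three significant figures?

U_p ≈ 216 m³/s

Direct runoff: 0.0, 7.0, 21.0, 42.0, 79.0, 125.0, 173.0, 131.0, 100.0, 75.0, 57.0, 43.0, 0.0 m³/s; ΣQ_DR = 853.0 m³/s, peak = 173.0 m³/s.
Runoff depth d = ΣQ_DR·Δt / A = 853.0 × 900 / (96 km²) = 7.997 mm.
The 1-cm UH is the DRH scaled by (10 mm)/d, so U_p = 173.0 × 10/7.997 = 216 m³/s.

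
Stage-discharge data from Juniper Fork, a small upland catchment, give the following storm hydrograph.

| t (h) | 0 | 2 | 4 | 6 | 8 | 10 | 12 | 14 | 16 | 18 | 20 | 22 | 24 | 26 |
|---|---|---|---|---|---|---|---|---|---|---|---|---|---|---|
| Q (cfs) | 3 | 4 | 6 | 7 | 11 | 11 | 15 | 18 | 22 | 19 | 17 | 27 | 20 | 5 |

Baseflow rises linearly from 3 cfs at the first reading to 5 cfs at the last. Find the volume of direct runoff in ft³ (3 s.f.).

Direct-runoff ordinates (Q − Q_b): 0.00, 0.85, 2.69, 3.54, 7.38, 7.23, 11.08, 13.92, 17.77, 14.62, 12.46, 22.31, 15.15, 0.00 cfs.
ΣQ_DR = 129.0 cfs.
With Δt = 2 h = 7200 s, V = ΣQ_DR · Δt = 129.0 × 7200 = 9.29 × 10^5 ft³.

V ≈ 9.29 × 10^5 ft³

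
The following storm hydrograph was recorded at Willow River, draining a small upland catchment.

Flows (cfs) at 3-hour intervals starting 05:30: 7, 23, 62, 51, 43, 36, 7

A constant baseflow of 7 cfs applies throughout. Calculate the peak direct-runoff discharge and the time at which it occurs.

Subtracting baseflow gives direct-runoff ordinates: 0.0, 16.0, 55.0, 44.0, 36.0, 29.0, 0.0 cfs.
The maximum is 55.0 cfs, occurring at the reading for t = 11:30.

Q_p = 55.0 cfs at t = 11:30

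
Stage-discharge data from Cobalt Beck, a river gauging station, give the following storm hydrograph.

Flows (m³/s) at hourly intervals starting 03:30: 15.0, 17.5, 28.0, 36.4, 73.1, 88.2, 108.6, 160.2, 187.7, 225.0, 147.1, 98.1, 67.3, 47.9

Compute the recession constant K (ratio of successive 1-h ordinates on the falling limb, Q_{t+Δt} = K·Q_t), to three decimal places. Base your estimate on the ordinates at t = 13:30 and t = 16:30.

K ≈ 0.688

Using the recession-limb readings at t = 13:30 and t = 16:30: Q falls from 147.1 to 47.9 m³/s over 3 intervals.
K = (Q₂/Q₁)^(1/3) = (47.9/147.1)^(1/3) = 0.688.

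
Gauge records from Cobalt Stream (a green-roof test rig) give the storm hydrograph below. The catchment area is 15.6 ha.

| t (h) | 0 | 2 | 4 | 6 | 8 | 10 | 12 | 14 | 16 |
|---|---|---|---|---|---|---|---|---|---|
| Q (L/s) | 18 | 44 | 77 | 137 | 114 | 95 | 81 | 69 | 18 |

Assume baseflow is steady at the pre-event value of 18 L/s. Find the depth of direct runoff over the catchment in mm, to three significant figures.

d ≈ 22.7 mm

Direct runoff: 0.0, 26.0, 59.0, 119.0, 96.0, 77.0, 63.0, 51.0, 0.0 L/s; ΣQ_DR = 491.0 L/s.
V = ΣQ_DR · Δt = 491.0 × 7200 s = 3.535 × 10^6 L.
Over A = 15.6 ha, depth = V / A = 22.7 mm.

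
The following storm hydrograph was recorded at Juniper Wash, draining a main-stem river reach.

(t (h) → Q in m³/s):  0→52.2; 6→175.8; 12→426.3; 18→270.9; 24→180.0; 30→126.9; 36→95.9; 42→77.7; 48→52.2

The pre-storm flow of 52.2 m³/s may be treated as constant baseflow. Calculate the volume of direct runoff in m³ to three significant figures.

V ≈ 2.13 × 10^7 m³

Direct-runoff ordinates (Q − Q_b): 0.0, 123.6, 374.1, 218.7, 127.8, 74.7, 43.7, 25.5, 0.0 m³/s.
ΣQ_DR = 988.1 m³/s.
With Δt = 6 h = 21600 s, V = ΣQ_DR · Δt = 988.1 × 21600 = 2.13 × 10^7 m³.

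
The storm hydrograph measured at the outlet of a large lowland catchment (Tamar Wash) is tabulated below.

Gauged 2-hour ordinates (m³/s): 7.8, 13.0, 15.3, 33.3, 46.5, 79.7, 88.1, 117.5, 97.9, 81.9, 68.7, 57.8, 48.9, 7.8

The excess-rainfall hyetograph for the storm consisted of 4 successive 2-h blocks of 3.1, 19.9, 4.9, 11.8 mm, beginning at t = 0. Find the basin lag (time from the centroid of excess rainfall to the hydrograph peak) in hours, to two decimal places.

Centroid of excess rainfall: t_c = Σ P_i·t̄_i / ΣP_i = 4.2796 h (block centres at 1, 3, 5, 7 h).
Hydrograph peak occurs at t = 14 h, so basin lag t_L = 14 − 4.2796 = 9.72 h.

t_L ≈ 9.72 h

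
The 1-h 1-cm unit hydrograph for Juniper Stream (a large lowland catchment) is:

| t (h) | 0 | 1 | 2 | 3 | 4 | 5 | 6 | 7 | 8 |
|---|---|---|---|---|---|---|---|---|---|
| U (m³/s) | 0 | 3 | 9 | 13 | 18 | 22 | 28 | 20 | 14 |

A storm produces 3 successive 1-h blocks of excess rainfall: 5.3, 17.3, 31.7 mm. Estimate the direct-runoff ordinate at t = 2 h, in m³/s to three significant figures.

Q ≈ 9.96 m³/s

By discrete convolution, Q_j = Σ (P_i / 10 mm) · U_{j−i}.
At t = 2 h (j=2): Q = (5.3/10)·9 + (17.3/10)·3 + (31.7/10)·0 = 9.96 m³/s.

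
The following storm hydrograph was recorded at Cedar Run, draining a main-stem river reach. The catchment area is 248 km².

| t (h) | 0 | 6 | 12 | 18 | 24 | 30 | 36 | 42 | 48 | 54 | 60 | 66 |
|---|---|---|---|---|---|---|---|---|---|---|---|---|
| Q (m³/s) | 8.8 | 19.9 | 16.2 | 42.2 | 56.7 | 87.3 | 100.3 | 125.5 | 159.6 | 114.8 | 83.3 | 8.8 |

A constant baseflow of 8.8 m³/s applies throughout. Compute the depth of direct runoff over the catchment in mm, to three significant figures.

Direct runoff: 0.0, 11.1, 7.4, 33.4, 47.9, 78.5, 91.5, 116.7, 150.8, 106.0, 74.5, 0.0 m³/s; ΣQ_DR = 717.8 m³/s.
V = ΣQ_DR · Δt = 717.8 × 21600 s = 1.550 × 10^7 m³.
Over A = 248 km², depth = V / A = 62.5 mm.

d ≈ 62.5 mm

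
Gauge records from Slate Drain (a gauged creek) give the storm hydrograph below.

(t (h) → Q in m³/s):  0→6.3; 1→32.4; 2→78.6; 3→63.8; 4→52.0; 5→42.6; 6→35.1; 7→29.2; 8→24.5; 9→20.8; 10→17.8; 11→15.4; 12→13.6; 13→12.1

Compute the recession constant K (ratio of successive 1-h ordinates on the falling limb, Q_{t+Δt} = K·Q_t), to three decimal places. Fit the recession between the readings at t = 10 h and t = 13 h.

Using the recession-limb readings at t = 10 h and t = 13 h: Q falls from 17.8 to 12.1 m³/s over 3 intervals.
K = (Q₂/Q₁)^(1/3) = (12.1/17.8)^(1/3) = 0.879.

K ≈ 0.879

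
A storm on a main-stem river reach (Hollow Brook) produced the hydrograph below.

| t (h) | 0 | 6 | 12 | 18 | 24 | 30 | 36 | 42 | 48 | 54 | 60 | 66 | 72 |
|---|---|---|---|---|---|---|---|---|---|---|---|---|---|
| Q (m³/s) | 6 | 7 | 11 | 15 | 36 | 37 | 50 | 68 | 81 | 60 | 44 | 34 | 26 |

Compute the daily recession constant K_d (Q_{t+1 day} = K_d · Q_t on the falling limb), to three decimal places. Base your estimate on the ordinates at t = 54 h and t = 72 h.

Between t = 54 h and t = 72 h the flow falls from 60 to 26 m³/s over 3×6 h = 18 h.
Per-interval ratio K = (26/60)^(1/3) = 0.7567; K_d = K^(24/6) = 0.328.

K_d ≈ 0.328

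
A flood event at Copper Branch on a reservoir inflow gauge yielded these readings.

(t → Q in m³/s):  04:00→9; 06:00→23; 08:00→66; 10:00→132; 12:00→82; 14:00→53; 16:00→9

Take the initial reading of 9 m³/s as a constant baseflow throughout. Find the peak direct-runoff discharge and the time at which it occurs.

Q_p = 123.0 m³/s at t = 10:00

Subtracting baseflow gives direct-runoff ordinates: 0.0, 14.0, 57.0, 123.0, 73.0, 44.0, 0.0 m³/s.
The maximum is 123.0 m³/s, occurring at the reading for t = 10:00.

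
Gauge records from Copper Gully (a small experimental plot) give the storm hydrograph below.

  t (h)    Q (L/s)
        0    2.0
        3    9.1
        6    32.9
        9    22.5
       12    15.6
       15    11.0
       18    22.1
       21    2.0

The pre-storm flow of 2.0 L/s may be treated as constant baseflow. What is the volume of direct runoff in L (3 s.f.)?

V ≈ 1.09 × 10^6 L

Direct-runoff ordinates (Q − Q_b): 0.0, 7.1, 30.9, 20.5, 13.6, 9.0, 20.1, 0.0 L/s.
ΣQ_DR = 101.2 L/s.
With Δt = 3 h = 10800 s, V = ΣQ_DR · Δt = 101.2 × 10800 = 1.09 × 10^6 L.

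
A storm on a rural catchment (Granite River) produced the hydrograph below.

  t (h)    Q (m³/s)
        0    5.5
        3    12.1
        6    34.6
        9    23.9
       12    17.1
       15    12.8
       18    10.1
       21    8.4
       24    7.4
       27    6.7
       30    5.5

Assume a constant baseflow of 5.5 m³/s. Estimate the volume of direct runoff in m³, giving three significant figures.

Direct-runoff ordinates (Q − Q_b): 0.0, 6.6, 29.1, 18.4, 11.6, 7.3, 4.6, 2.9, 1.9, 1.2, 0.0 m³/s.
ΣQ_DR = 83.60 m³/s.
With Δt = 3 h = 10800 s, V = ΣQ_DR · Δt = 83.60 × 10800 = 9.03 × 10^5 m³.

V ≈ 9.03 × 10^5 m³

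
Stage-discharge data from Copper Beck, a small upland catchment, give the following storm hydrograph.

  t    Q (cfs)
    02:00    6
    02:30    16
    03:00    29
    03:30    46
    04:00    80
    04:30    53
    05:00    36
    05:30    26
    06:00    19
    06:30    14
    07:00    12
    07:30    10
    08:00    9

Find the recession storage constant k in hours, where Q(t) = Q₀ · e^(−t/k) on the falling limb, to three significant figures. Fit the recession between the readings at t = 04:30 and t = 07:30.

On the falling limb, Q drops from 53 to 10 cfs between t = 04:30 and t = 07:30 (Δt = 3 h).
k = −Δt / ln(Q₂/Q₁) = −3 / ln(10/53) = 1.80 h.

k ≈ 1.80 h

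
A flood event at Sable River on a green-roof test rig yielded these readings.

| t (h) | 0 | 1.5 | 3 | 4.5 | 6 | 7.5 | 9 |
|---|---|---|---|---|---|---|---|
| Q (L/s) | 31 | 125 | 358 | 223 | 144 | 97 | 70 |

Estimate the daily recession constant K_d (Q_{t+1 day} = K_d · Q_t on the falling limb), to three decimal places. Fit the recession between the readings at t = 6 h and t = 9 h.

K_d ≈ 0.003

Between t = 6 h and t = 9 h the flow falls from 144 to 70 L/s over 2×1.5 h = 3 h.
Per-interval ratio K = (70/144)^(1/2) = 0.6972; K_d = K^(24/1.5) = 0.003.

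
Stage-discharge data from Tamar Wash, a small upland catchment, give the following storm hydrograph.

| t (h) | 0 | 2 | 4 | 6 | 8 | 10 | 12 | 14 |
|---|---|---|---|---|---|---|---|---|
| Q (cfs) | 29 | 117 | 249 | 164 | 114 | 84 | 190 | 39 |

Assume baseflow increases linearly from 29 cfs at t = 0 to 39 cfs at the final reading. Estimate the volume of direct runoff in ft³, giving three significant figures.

Direct-runoff ordinates (Q − Q_b): 0.00, 86.57, 217.14, 130.71, 79.29, 47.86, 152.43, 0.00 cfs.
ΣQ_DR = 714.0 cfs.
With Δt = 2 h = 7200 s, V = ΣQ_DR · Δt = 714.0 × 7200 = 5.14 × 10^6 ft³.

V ≈ 5.14 × 10^6 ft³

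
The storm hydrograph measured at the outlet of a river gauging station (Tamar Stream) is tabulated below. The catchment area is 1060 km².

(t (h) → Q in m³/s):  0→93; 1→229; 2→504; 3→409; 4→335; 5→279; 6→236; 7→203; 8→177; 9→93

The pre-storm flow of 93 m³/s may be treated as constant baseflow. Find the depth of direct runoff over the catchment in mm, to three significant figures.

d ≈ 5.53 mm

Direct runoff: 0.0, 136.0, 411.0, 316.0, 242.0, 186.0, 143.0, 110.0, 84.0, 0.0 m³/s; ΣQ_DR = 1628 m³/s.
V = ΣQ_DR · Δt = 1628 × 3600 s = 5.861 × 10^6 m³.
Over A = 1060 km², depth = V / A = 5.53 mm.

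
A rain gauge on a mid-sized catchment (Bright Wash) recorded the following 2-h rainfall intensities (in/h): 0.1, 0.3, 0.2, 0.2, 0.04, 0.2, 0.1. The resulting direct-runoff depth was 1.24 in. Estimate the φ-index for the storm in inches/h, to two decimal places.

Only the 6 blocks with intensity above φ contribute runoff: 0.1, 0.3, 0.2, 0.2, 0.2, 0.1 in/h.
Σ(I−φ)·Δt = d  ⇒  (0.1+0.3+0.2+0.2+0.2+0.1 − 6φ)·2 = 1.24
φ = (1.100 − 1.24/2) / 6 = 0.08 in/h.

φ ≈ 0.08 in/h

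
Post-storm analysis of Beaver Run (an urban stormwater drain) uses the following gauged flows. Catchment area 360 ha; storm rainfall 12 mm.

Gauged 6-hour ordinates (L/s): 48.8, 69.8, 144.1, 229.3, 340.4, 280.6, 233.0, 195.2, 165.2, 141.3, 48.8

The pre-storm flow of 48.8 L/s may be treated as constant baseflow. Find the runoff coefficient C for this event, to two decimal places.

C ≈ 0.68

ΣQ_DR = 1360 L/s; V = ΣQ_DR·Δt = 2.937 × 10^7 L.
Runoff depth d = V / A = 8.158 mm.
C = d / P = 8.158 / 12 = 0.68.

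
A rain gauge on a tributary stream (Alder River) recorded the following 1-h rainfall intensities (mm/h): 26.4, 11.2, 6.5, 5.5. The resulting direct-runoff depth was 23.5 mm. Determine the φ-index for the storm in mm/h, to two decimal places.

Only the 2 blocks with intensity above φ contribute runoff: 26.4, 11.2 mm/h.
Σ(I−φ)·Δt = d  ⇒  (26.4+11.2 − 2φ)·1 = 23.5
φ = (37.60 − 23.5/1) / 2 = 7.05 mm/h.

φ ≈ 7.05 mm/h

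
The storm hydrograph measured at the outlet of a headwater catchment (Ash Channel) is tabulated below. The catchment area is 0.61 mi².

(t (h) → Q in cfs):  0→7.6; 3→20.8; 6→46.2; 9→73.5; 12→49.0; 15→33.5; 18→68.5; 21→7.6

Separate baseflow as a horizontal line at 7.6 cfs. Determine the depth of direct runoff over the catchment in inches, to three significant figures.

Direct runoff: 0.0, 13.2, 38.6, 65.9, 41.4, 25.9, 60.9, 0.0 cfs; ΣQ_DR = 245.9 cfs.
V = ΣQ_DR · Δt = 245.9 × 10800 s = 2.656 × 10^6 ft³.
Over A = 0.61 mi², depth = V / A = 1.87 in.

d ≈ 1.87 in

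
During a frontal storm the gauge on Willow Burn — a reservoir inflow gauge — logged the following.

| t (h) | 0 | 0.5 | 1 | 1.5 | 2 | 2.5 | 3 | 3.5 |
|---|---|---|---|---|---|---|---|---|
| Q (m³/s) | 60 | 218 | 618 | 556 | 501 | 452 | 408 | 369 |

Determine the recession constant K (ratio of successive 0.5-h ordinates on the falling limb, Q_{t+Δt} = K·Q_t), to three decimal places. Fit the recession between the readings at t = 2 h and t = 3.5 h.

K ≈ 0.903

Using the recession-limb readings at t = 2 h and t = 3.5 h: Q falls from 501 to 369 m³/s over 3 intervals.
K = (Q₂/Q₁)^(1/3) = (369/501)^(1/3) = 0.903.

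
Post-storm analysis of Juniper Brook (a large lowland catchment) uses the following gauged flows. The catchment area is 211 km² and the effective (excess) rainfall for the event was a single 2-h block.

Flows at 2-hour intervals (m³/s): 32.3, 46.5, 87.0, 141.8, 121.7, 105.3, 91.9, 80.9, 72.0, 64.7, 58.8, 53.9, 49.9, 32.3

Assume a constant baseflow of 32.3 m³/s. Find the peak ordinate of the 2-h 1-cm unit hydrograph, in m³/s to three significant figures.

Direct runoff: 0.0, 14.2, 54.7, 109.5, 89.4, 73.0, 59.6, 48.6, 39.7, 32.4, 26.5, 21.6, 17.6, 0.0 m³/s; ΣQ_DR = 586.8 m³/s, peak = 109.5 m³/s.
Runoff depth d = ΣQ_DR·Δt / A = 586.8 × 7200 / (211 km²) = 20.02 mm.
The 1-cm UH is the DRH scaled by (10 mm)/d, so U_p = 109.5 × 10/20.02 = 54.7 m³/s.

U_p ≈ 54.7 m³/s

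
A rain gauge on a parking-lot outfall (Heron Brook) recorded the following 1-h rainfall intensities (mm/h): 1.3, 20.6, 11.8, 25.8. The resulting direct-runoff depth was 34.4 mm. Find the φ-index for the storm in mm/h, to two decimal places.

Only the 3 blocks with intensity above φ contribute runoff: 20.6, 11.8, 25.8 mm/h.
Σ(I−φ)·Δt = d  ⇒  (20.6+11.8+25.8 − 3φ)·1 = 34.4
φ = (58.20 − 34.4/1) / 3 = 7.93 mm/h.

φ ≈ 7.93 mm/h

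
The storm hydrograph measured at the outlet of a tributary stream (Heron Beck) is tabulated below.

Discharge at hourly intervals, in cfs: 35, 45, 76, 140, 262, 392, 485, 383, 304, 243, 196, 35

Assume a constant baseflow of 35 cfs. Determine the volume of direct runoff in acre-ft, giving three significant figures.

Direct-runoff ordinates (Q − Q_b): 0.0, 10.0, 41.0, 105.0, 227.0, 357.0, 450.0, 348.0, 269.0, 208.0, 161.0, 0.0 cfs.
ΣQ_DR = 2176 cfs.
With Δt = 1 h = 3600 s, V = ΣQ_DR · Δt = 2176 × 3600 = 7.83 × 10^6 ft³ = 180 acre-ft.

V ≈ 180 acre-ft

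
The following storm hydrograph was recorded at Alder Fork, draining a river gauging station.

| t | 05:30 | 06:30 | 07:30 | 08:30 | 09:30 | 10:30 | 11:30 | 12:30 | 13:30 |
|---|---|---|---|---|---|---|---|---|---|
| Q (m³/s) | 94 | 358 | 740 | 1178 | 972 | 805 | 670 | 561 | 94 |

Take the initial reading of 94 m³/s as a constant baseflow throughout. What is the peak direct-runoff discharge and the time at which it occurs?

Subtracting baseflow gives direct-runoff ordinates: 0.0, 264.0, 646.0, 1084.0, 878.0, 711.0, 576.0, 467.0, 0.0 m³/s.
The maximum is 1084.0 m³/s, occurring at the reading for t = 08:30.

Q_p = 1084.0 m³/s at t = 08:30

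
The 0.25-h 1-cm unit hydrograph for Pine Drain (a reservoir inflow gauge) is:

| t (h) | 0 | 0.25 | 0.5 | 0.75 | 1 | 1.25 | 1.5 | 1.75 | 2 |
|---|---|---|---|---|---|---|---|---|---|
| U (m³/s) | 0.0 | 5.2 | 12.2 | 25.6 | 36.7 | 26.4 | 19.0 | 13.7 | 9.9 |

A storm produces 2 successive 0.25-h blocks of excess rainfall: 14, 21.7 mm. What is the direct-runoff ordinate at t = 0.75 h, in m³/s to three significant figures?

By discrete convolution, Q_j = Σ (P_i / 10 mm) · U_{j−i}.
At t = 0.75 h (j=3): Q = (14/10)·25.6 + (21.7/10)·12.2 = 62.3 m³/s.

Q ≈ 62.3 m³/s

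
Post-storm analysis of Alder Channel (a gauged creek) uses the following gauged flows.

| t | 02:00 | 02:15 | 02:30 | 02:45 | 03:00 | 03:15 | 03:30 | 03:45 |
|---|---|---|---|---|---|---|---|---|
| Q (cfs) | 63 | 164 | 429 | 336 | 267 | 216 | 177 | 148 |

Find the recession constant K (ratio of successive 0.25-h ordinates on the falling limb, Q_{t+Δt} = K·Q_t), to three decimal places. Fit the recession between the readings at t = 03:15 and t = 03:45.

K ≈ 0.828

Using the recession-limb readings at t = 03:15 and t = 03:45: Q falls from 216 to 148 cfs over 2 intervals.
K = (Q₂/Q₁)^(1/2) = (148/216)^(1/2) = 0.828.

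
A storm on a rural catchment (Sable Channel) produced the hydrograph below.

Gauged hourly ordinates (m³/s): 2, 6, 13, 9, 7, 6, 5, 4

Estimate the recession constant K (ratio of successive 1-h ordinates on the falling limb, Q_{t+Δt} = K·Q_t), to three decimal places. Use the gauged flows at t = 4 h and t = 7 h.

K ≈ 0.830

Using the recession-limb readings at t = 4 h and t = 7 h: Q falls from 7 to 4 m³/s over 3 intervals.
K = (Q₂/Q₁)^(1/3) = (4/7)^(1/3) = 0.830.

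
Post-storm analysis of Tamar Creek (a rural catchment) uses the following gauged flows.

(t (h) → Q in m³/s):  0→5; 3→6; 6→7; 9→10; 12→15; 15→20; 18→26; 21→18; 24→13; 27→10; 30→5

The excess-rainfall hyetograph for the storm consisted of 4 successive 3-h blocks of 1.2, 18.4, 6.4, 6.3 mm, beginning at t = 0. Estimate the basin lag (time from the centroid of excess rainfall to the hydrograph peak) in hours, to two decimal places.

t_L ≈ 11.85 h

Centroid of excess rainfall: t_c = Σ P_i·t̄_i / ΣP_i = 6.1533 h (block centres at 1.5, 4.5, 7.5, 10.5 h).
Hydrograph peak occurs at t = 18 h, so basin lag t_L = 18 − 6.1533 = 11.85 h.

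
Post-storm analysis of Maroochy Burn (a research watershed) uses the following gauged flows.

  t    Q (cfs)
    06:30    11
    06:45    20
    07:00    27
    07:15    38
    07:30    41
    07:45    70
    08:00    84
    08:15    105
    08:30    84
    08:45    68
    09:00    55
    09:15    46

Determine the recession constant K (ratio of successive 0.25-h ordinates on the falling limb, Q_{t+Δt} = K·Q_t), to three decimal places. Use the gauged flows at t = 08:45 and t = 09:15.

Using the recession-limb readings at t = 08:45 and t = 09:15: Q falls from 68 to 46 cfs over 2 intervals.
K = (Q₂/Q₁)^(1/2) = (46/68)^(1/2) = 0.822.

K ≈ 0.822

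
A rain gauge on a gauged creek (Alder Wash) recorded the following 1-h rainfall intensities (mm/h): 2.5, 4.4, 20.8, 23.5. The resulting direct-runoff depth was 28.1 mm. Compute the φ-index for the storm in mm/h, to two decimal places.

Only the 2 blocks with intensity above φ contribute runoff: 20.8, 23.5 mm/h.
Σ(I−φ)·Δt = d  ⇒  (20.8+23.5 − 2φ)·1 = 28.1
φ = (44.30 − 28.1/1) / 2 = 8.10 mm/h.

φ ≈ 8.10 mm/h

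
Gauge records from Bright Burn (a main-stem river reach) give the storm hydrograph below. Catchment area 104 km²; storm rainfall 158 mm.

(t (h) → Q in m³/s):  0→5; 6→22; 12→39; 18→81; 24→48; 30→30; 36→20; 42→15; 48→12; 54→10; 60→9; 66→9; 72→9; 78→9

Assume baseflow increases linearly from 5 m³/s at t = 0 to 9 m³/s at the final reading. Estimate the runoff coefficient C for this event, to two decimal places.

C ≈ 0.29

ΣQ_DR = 220.0 m³/s; V = ΣQ_DR·Δt = 4.752 × 10^6 m³.
Runoff depth d = V / A = 45.69 mm.
C = d / P = 45.69 / 158 = 0.29.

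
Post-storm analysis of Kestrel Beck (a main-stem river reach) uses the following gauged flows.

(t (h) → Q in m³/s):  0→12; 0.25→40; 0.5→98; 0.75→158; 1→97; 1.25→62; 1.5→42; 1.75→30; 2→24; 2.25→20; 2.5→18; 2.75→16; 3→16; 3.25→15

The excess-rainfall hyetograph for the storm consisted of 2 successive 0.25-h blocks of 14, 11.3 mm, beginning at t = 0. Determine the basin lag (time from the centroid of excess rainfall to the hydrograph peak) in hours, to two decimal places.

t_L ≈ 0.51 h

Centroid of excess rainfall: t_c = Σ P_i·t̄_i / ΣP_i = 0.2367 h (block centres at 0.125, 0.375 h).
Hydrograph peak occurs at t = 0.75 h, so basin lag t_L = 0.75 − 0.2367 = 0.51 h.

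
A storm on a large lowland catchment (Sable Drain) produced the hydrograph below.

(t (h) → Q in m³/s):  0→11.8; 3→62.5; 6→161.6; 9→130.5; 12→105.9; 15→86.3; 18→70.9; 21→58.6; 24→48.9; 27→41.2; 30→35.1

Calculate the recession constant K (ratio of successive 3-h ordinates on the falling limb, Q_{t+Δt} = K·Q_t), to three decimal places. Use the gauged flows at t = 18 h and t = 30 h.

K ≈ 0.839

Using the recession-limb readings at t = 18 h and t = 30 h: Q falls from 70.9 to 35.1 m³/s over 4 intervals.
K = (Q₂/Q₁)^(1/4) = (35.1/70.9)^(1/4) = 0.839.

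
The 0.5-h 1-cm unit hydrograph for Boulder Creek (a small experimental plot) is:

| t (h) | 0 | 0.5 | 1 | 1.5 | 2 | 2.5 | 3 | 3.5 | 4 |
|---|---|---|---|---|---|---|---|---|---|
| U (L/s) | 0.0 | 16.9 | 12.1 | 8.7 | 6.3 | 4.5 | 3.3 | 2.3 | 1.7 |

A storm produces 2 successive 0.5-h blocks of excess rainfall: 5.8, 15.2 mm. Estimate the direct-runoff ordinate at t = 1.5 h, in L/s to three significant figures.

By discrete convolution, Q_j = Σ (P_i / 10 mm) · U_{j−i}.
At t = 1.5 h (j=3): Q = (5.8/10)·8.7 + (15.2/10)·12.1 = 23.4 L/s.

Q ≈ 23.4 L/s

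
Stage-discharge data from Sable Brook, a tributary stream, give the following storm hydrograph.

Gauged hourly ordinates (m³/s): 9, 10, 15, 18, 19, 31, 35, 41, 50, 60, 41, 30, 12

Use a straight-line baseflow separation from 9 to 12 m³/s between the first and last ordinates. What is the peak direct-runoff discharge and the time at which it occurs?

Q_p = 48.75 m³/s at t = 9 h

Subtracting baseflow gives direct-runoff ordinates: 0.00, 0.75, 5.50, 8.25, 9.00, 20.75, 24.50, 30.25, 39.00, 48.75, 29.50, 18.25, 0.00 m³/s.
The maximum is 48.75 m³/s, occurring at the reading for t = 9 h.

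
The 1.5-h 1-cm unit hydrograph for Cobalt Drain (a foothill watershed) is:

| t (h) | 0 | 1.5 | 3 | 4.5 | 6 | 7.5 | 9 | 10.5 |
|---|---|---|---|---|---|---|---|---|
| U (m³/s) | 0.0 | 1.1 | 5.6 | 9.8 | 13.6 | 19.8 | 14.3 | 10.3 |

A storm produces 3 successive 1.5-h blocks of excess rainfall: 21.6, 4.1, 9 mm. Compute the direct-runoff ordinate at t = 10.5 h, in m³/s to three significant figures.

Q ≈ 45.9 m³/s

By discrete convolution, Q_j = Σ (P_i / 10 mm) · U_{j−i}.
At t = 10.5 h (j=7): Q = (21.6/10)·10.3 + (4.1/10)·14.3 + (9/10)·19.8 = 45.9 m³/s.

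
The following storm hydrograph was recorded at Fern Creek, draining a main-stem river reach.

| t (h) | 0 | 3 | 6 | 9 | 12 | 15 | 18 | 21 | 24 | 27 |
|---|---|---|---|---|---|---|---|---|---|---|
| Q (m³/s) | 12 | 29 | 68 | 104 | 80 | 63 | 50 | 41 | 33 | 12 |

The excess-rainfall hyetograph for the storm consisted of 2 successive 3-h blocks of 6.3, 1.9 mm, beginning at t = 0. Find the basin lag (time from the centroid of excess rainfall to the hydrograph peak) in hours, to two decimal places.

Centroid of excess rainfall: t_c = Σ P_i·t̄_i / ΣP_i = 2.1951 h (block centres at 1.5, 4.5 h).
Hydrograph peak occurs at t = 9 h, so basin lag t_L = 9 − 2.1951 = 6.80 h.

t_L ≈ 6.80 h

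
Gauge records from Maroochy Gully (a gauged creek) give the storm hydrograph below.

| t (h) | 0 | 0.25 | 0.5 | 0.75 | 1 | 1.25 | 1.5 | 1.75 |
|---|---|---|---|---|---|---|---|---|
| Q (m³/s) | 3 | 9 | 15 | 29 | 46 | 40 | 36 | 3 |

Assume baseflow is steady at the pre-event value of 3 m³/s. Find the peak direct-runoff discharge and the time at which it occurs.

Q_p = 43.0 m³/s at t = 1 h

Subtracting baseflow gives direct-runoff ordinates: 0.0, 6.0, 12.0, 26.0, 43.0, 37.0, 33.0, 0.0 m³/s.
The maximum is 43.0 m³/s, occurring at the reading for t = 1 h.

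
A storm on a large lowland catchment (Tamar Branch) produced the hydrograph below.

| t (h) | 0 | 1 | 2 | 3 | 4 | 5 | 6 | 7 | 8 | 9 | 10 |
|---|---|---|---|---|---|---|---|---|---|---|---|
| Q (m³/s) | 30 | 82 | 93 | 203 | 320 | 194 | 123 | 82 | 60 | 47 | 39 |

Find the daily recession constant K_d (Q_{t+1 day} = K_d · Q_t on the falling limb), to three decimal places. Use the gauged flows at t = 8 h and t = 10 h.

Between t = 8 h and t = 10 h the flow falls from 60 to 39 m³/s over 2×1 h = 2 h.
Per-interval ratio K = (39/60)^(1/2) = 0.8062; K_d = K^(24/1) = 0.006.

K_d ≈ 0.006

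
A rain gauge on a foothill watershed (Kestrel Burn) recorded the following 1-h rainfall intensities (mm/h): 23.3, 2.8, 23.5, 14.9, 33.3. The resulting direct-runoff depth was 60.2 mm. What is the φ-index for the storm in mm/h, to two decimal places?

Only the 4 blocks with intensity above φ contribute runoff: 23.3, 23.5, 14.9, 33.3 mm/h.
Σ(I−φ)·Δt = d  ⇒  (23.3+23.5+14.9+33.3 − 4φ)·1 = 60.2
φ = (95.00 − 60.2/1) / 4 = 8.70 mm/h.

φ ≈ 8.70 mm/h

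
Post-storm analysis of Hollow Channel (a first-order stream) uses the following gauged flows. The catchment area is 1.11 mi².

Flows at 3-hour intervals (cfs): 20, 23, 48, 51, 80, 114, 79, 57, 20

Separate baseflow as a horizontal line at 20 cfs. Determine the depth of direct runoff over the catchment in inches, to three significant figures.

d ≈ 1.31 in

Direct runoff: 0.0, 3.0, 28.0, 31.0, 60.0, 94.0, 59.0, 37.0, 0.0 cfs; ΣQ_DR = 312.0 cfs.
V = ΣQ_DR · Δt = 312.0 × 10800 s = 3.370 × 10^6 ft³.
Over A = 1.11 mi², depth = V / A = 1.31 in.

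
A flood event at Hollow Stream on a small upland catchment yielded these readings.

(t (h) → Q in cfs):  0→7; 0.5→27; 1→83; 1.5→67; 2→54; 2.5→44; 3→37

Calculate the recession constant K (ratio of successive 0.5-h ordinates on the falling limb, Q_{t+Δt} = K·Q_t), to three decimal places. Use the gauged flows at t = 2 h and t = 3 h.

K ≈ 0.828

Using the recession-limb readings at t = 2 h and t = 3 h: Q falls from 54 to 37 cfs over 2 intervals.
K = (Q₂/Q₁)^(1/2) = (37/54)^(1/2) = 0.828.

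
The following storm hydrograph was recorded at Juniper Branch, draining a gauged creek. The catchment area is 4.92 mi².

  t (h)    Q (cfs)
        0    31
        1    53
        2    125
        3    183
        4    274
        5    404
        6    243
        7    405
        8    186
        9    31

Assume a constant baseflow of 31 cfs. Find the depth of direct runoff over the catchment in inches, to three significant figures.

d ≈ 0.512 in

Direct runoff: 0.0, 22.0, 94.0, 152.0, 243.0, 373.0, 212.0, 374.0, 155.0, 0.0 cfs; ΣQ_DR = 1625 cfs.
V = ΣQ_DR · Δt = 1625 × 3600 s = 5.850 × 10^6 ft³.
Over A = 4.92 mi², depth = V / A = 0.512 in.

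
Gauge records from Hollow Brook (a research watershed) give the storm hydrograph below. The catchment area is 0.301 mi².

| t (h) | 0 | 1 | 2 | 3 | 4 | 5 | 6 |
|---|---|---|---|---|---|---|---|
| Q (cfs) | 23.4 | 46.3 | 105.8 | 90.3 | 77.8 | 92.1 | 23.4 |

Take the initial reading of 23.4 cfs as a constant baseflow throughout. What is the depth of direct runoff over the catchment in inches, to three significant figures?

Direct runoff: 0.0, 22.9, 82.4, 66.9, 54.4, 68.7, 0.0 cfs; ΣQ_DR = 295.3 cfs.
V = ΣQ_DR · Δt = 295.3 × 3600 s = 1.063 × 10^6 ft³.
Over A = 0.301 mi², depth = V / A = 1.52 in.

d ≈ 1.52 in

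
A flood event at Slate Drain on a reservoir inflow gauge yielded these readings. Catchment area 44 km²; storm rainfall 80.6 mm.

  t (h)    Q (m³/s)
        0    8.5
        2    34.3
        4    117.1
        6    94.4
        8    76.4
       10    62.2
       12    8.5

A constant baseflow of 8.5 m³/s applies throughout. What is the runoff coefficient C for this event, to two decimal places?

C ≈ 0.69

ΣQ_DR = 341.9 m³/s; V = ΣQ_DR·Δt = 2.462 × 10^6 m³.
Runoff depth d = V / A = 55.95 mm.
C = d / P = 55.95 / 80.6 = 0.69.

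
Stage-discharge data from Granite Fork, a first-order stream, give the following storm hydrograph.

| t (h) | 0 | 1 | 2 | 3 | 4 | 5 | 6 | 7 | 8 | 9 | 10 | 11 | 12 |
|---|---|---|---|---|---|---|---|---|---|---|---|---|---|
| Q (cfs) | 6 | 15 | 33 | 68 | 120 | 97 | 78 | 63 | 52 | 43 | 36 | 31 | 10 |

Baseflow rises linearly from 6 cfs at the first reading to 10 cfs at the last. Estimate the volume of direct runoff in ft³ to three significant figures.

Direct-runoff ordinates (Q − Q_b): 0.00, 8.67, 26.33, 61.00, 112.67, 89.33, 70.00, 54.67, 43.33, 34.00, 26.67, 21.33, 0.00 cfs.
ΣQ_DR = 548.0 cfs.
With Δt = 1 h = 3600 s, V = ΣQ_DR · Δt = 548.0 × 3600 = 1.97 × 10^6 ft³.

V ≈ 1.97 × 10^6 ft³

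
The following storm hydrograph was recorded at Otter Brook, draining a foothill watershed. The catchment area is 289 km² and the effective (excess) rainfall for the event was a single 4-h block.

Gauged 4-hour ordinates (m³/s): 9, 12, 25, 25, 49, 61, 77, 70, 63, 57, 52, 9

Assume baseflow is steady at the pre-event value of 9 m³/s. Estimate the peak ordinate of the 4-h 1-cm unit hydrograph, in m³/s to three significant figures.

Direct runoff: 0.0, 3.0, 16.0, 16.0, 40.0, 52.0, 68.0, 61.0, 54.0, 48.0, 43.0, 0.0 m³/s; ΣQ_DR = 401.0 m³/s, peak = 68.0 m³/s.
Runoff depth d = ΣQ_DR·Δt / A = 401.0 × 14400 / (289 km²) = 19.98 mm.
The 1-cm UH is the DRH scaled by (10 mm)/d, so U_p = 68.0 × 10/19.98 = 34.0 m³/s.

U_p ≈ 34.0 m³/s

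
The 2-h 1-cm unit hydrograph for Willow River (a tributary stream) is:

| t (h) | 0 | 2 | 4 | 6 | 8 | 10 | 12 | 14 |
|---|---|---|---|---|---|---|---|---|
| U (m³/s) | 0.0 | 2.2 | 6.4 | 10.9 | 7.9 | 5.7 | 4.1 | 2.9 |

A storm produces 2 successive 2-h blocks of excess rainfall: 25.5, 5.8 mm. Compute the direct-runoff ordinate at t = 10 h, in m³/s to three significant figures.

Q ≈ 19.1 m³/s

By discrete convolution, Q_j = Σ (P_i / 10 mm) · U_{j−i}.
At t = 10 h (j=5): Q = (25.5/10)·5.7 + (5.8/10)·7.9 = 19.1 m³/s.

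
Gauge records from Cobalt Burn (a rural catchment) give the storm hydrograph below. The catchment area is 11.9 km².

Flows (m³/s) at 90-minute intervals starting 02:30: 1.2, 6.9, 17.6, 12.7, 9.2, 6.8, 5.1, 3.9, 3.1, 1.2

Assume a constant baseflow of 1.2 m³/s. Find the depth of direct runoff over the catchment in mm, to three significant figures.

d ≈ 25.3 mm

Direct runoff: 0.0, 5.7, 16.4, 11.5, 8.0, 5.6, 3.9, 2.7, 1.9, 0.0 m³/s; ΣQ_DR = 55.70 m³/s.
V = ΣQ_DR · Δt = 55.70 × 5400 s = 3.008 × 10^5 m³.
Over A = 11.9 km², depth = V / A = 25.3 mm.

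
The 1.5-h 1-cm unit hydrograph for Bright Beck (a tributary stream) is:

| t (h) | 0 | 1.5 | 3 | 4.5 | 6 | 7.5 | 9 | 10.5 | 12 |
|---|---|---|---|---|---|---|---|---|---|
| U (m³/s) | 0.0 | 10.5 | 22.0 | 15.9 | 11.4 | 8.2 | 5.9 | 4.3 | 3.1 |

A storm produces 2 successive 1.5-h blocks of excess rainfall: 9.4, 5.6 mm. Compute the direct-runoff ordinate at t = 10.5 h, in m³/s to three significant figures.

Q ≈ 7.35 m³/s

By discrete convolution, Q_j = Σ (P_i / 10 mm) · U_{j−i}.
At t = 10.5 h (j=7): Q = (9.4/10)·4.3 + (5.6/10)·5.9 = 7.35 m³/s.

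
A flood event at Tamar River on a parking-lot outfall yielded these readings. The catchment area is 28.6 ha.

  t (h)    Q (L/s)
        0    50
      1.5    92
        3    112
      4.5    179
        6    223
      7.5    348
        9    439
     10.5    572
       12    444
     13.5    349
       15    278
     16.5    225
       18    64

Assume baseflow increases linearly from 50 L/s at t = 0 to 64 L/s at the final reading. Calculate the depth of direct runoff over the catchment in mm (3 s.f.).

Direct runoff: 0.00, 40.83, 59.67, 125.50, 168.33, 292.17, 382.00, 513.83, 384.67, 288.50, 216.33, 162.17, 0.00 L/s; ΣQ_DR = 2634 L/s.
V = ΣQ_DR · Δt = 2634 × 5400 s = 1.422 × 10^7 L.
Over A = 28.6 ha, depth = V / A = 49.7 mm.

d ≈ 49.7 mm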